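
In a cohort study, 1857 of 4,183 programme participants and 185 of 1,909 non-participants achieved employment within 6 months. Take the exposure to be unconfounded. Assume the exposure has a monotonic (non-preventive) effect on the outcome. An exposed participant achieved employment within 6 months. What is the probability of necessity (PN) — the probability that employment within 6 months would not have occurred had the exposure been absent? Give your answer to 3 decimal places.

PN ≈ 0.782

p₁ = P(outcome | exposed) = 1857/4183 = 0.44394
p₀ = P(outcome | unexposed) = 185/1909 = 0.096909
Under exogeneity and monotonicity, PN = (p₁ − p₀) / p₁.
PN = (0.44394 − 0.096909) / 0.44394 = 0.34703 / 0.44394 ≈ 0.7817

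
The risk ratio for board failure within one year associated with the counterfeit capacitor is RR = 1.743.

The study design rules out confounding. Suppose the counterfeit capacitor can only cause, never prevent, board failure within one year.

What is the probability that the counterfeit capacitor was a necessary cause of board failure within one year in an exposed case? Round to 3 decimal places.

PN ≈ 0.426

Under exogeneity and monotonicity, PN = (RR − 1) / RR = 1 − 1/RR.
PN = (1.743 − 1) / 1.743 = 0.743 / 1.743 ≈ 0.4263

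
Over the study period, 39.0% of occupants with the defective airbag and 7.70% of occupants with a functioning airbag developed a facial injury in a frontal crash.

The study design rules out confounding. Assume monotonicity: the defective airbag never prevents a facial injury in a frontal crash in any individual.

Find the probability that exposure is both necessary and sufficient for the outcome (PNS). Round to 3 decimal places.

PNS ≈ 0.313

p₁ = 0.39, p₀ = 0.077.
Under exogeneity and monotonicity, PNS = p₁ − p₀.
PNS = 0.39 − 0.077 = 0.313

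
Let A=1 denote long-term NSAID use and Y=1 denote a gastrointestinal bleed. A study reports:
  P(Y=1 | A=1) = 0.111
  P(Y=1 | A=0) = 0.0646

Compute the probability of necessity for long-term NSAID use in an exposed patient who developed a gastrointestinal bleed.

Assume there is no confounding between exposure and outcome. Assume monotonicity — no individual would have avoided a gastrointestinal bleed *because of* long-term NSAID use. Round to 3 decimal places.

Let p₁ = 0.111, p₀ = 0.0646.
Under exogeneity and monotonicity, PN = (p₁ − p₀) / p₁.
PN = (0.111 − 0.0646) / 0.111 = 0.0464 / 0.111 ≈ 0.4180

PN ≈ 0.418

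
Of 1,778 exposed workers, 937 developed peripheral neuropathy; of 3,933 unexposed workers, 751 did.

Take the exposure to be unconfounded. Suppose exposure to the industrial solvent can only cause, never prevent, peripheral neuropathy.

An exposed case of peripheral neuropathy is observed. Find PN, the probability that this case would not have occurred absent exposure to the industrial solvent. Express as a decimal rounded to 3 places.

PN ≈ 0.638

p₁ = P(outcome | exposed) = 937/1778 = 0.527
p₀ = P(outcome | unexposed) = 751/3933 = 0.19095
Under exogeneity and monotonicity, PN = (p₁ − p₀) / p₁.
PN = (0.527 − 0.19095) / 0.527 = 0.33605 / 0.527 ≈ 0.6377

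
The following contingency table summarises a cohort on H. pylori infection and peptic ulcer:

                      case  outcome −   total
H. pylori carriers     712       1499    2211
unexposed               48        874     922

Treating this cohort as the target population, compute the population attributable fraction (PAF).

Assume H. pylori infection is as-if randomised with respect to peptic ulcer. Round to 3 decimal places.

PAF ≈ 0.785

p₁ = P(outcome | exposed) = 712/2211 = 0.32203
p₀ = P(outcome | unexposed) = 48/922 = 0.052061
Exposure prevalence π = 2211/3133 = 0.70571; overall risk P(Y=1) = 0.24258.
Under exogeneity, PAF = [P(Y=1) − p₀]/P(Y=1).
PAF = (0.24258 − 0.052061) / 0.24258 ≈ 0.7854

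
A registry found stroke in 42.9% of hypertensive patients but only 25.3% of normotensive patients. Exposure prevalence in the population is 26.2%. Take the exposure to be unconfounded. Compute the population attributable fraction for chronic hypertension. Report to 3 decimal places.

PAF ≈ 0.154

p₁ = 0.429, p₀ = 0.253.
Overall risk P(Y=1) = π·p₁ + (1−π)·p₀ = 0.262×0.429 + 0.738×0.253 = 0.29911.
Under exogeneity, PAF = [P(Y=1) − p₀] / P(Y=1).
PAF = (0.29911 − 0.253) / 0.29911 ≈ 0.1542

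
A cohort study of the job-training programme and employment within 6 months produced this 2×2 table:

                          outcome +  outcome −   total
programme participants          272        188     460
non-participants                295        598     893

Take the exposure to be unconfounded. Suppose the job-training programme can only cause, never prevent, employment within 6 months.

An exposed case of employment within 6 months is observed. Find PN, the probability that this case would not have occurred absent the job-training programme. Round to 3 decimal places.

PN ≈ 0.441

p₁ = P(outcome | exposed) = 272/460 = 0.5913
p₀ = P(outcome | unexposed) = 295/893 = 0.33035
Under exogeneity and monotonicity, PN = (p₁ − p₀)/p₁.
PN = (0.5913 − 0.33035) / 0.5913 ≈ 0.4413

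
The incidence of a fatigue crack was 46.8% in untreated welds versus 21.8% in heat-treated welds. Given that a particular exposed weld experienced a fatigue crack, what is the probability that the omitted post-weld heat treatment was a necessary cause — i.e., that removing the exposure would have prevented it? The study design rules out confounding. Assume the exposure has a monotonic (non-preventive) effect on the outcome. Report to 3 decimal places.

p₁ = 0.468, p₀ = 0.218.
Under exogeneity and monotonicity, PN = (p₁ − p₀) / p₁.
PN = (0.468 − 0.218) / 0.468 = 0.25 / 0.468 ≈ 0.5342

PN ≈ 0.534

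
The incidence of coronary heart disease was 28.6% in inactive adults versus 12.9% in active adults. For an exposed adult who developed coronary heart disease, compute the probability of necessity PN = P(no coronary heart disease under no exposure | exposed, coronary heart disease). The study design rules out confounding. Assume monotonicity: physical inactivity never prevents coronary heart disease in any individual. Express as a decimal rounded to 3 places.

PN ≈ 0.549

p₁ = 0.286, p₀ = 0.129.
Under exogeneity and monotonicity, PN = (p₁ − p₀) / p₁.
PN = (0.286 − 0.129) / 0.286 = 0.157 / 0.286 ≈ 0.5490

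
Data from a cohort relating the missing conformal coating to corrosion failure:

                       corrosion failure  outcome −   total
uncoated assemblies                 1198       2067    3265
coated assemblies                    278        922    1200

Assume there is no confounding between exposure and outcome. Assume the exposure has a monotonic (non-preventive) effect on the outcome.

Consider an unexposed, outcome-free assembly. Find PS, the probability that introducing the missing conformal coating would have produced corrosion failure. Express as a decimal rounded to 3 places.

PS ≈ 0.176

p₁ = P(outcome | exposed) = 1198/3265 = 0.36692
p₀ = P(outcome | unexposed) = 278/1200 = 0.23167
Under exogeneity and monotonicity, PS = (p₁ − p₀)/(1 − p₀).
PS = (0.36692 − 0.23167) / 0.76833 ≈ 0.1760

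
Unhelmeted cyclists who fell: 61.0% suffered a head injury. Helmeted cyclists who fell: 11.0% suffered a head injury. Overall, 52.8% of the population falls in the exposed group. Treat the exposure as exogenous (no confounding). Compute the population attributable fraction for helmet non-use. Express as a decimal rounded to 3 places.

PAF ≈ 0.706

p₁ = 0.61, p₀ = 0.11.
Overall risk P(Y=1) = π·p₁ + (1−π)·p₀ = 0.528×0.61 + 0.472×0.11 = 0.374.
Under exogeneity, PAF = [P(Y=1) − p₀] / P(Y=1).
PAF = (0.374 − 0.11) / 0.374 ≈ 0.7059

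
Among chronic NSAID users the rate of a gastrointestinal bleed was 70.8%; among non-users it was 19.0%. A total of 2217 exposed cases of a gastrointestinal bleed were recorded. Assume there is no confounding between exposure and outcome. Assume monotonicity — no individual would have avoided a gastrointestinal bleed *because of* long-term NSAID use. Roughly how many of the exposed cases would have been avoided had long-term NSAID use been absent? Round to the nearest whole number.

about 1622 cases

p₁ = 0.708, p₀ = 0.19.
PN = (p₁ − p₀)/p₁ = (0.708 − 0.19) / 0.708 ≈ 0.73164.
Attributable cases ≈ PN × (exposed cases) = 0.73164 × 2217 ≈ 1622.04.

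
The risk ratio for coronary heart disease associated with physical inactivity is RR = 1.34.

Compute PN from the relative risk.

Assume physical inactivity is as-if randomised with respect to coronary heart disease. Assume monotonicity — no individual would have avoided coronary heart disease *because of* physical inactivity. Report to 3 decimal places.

Under exogeneity and monotonicity, PN = (RR − 1) / RR = 1 − 1/RR.
PN = (1.34 − 1) / 1.34 = 0.34 / 1.34 ≈ 0.2537

PN ≈ 0.254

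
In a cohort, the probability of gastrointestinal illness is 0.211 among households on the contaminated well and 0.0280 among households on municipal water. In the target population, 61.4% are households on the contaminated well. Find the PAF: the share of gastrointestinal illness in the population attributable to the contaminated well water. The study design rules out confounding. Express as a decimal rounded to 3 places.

PAF ≈ 0.801

Let p₁ = 0.211, p₀ = 0.028.
Overall risk P(Y=1) = π·p₁ + (1−π)·p₀ = 0.614×0.211 + 0.386×0.028 = 0.14036.
Under exogeneity, PAF = [P(Y=1) − p₀] / P(Y=1).
PAF = (0.14036 − 0.028) / 0.14036 ≈ 0.8005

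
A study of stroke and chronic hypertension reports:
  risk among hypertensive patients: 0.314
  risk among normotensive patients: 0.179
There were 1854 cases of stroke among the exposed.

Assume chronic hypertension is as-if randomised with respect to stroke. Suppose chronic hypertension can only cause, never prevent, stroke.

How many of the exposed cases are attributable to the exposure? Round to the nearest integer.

about 797 cases

Let p₁ = 0.314, p₀ = 0.179.
PN = (p₁ − p₀)/p₁ = (0.314 − 0.179) / 0.314 ≈ 0.42994.
Attributable cases ≈ PN × (exposed cases) = 0.42994 × 1854 ≈ 797.10.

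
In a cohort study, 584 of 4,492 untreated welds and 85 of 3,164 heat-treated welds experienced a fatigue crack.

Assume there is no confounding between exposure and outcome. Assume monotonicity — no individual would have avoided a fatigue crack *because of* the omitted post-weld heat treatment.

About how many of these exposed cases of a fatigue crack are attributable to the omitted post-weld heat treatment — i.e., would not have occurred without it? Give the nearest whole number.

about 463 cases

p₁ = P(outcome | exposed) = 584/4492 = 0.13001
p₀ = P(outcome | unexposed) = 85/3164 = 0.026865
PN = (p₁ − p₀)/p₁ = (0.13001 − 0.026865) / 0.13001 ≈ 0.79336.
Attributable cases ≈ PN × (exposed cases) = 0.79336 × 584 ≈ 463.32.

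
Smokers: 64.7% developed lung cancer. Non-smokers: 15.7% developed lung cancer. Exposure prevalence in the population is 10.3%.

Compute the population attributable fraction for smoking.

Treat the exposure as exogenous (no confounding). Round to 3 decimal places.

PAF ≈ 0.243

p₁ = 0.647, p₀ = 0.157.
Overall risk P(Y=1) = π·p₁ + (1−π)·p₀ = 0.103×0.647 + 0.897×0.157 = 0.20747.
Under exogeneity, PAF = [P(Y=1) − p₀] / P(Y=1).
PAF = (0.20747 − 0.157) / 0.20747 ≈ 0.2433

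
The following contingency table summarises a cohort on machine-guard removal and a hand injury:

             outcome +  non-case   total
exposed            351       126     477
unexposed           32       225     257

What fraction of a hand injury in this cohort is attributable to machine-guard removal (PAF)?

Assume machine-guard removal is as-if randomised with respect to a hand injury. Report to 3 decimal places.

PAF ≈ 0.761

p₁ = P(outcome | exposed) = 351/477 = 0.73585
p₀ = P(outcome | unexposed) = 32/257 = 0.12451
Exposure prevalence π = 477/734 = 0.64986; overall risk P(Y=1) = 0.5218.
Under exogeneity, PAF = [P(Y=1) − p₀]/P(Y=1).
PAF = (0.5218 − 0.12451) / 0.5218 ≈ 0.7614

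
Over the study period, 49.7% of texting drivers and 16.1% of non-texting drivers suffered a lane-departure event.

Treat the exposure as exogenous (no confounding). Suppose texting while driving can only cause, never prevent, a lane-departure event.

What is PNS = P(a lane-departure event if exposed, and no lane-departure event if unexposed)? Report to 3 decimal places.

PNS ≈ 0.336

p₁ = 0.497, p₀ = 0.161.
Under exogeneity and monotonicity, PNS = p₁ − p₀.
PNS = 0.497 − 0.161 = 0.336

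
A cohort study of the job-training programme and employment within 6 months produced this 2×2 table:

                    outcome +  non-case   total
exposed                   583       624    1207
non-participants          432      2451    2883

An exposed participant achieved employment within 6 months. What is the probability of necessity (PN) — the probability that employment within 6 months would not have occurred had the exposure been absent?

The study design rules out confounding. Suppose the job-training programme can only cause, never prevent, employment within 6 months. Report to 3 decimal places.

p₁ = P(outcome | exposed) = 583/1207 = 0.48302
p₀ = P(outcome | unexposed) = 432/2883 = 0.14984
Under exogeneity and monotonicity, PN = (p₁ − p₀) / p₁.
PN = (0.48302 − 0.14984) / 0.48302 = 0.33317 / 0.48302 ≈ 0.6898

PN ≈ 0.690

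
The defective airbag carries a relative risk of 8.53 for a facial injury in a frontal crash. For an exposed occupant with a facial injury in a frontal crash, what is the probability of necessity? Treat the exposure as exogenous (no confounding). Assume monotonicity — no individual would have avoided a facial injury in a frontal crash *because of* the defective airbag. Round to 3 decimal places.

Under exogeneity and monotonicity, PN = (RR − 1) / RR = 1 − 1/RR.
PN = (8.53 − 1) / 8.53 = 7.53 / 8.53 ≈ 0.8828

PN ≈ 0.883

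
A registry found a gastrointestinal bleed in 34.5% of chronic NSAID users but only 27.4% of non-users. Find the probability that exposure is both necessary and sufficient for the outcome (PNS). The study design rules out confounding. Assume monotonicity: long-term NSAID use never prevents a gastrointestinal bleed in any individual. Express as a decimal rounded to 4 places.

p₁ = 0.345, p₀ = 0.274.
Under exogeneity and monotonicity, PNS = p₁ − p₀.
PNS = 0.345 − 0.274 = 0.071

PNS ≈ 0.0710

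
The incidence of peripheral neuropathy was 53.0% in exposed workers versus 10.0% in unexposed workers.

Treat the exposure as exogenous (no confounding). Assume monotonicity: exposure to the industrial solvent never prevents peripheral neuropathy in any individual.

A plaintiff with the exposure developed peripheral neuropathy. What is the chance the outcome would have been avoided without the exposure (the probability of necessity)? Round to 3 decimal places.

PN ≈ 0.811

p₁ = 0.53, p₀ = 0.1.
Under exogeneity and monotonicity, PN = (p₁ − p₀) / p₁.
PN = (0.53 − 0.1) / 0.53 = 0.43 / 0.53 ≈ 0.8113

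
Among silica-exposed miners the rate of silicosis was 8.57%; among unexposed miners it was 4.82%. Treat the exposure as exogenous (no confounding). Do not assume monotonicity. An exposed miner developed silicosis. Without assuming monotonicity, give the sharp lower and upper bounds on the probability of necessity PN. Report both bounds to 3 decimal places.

0.438 ≤ PN ≤ 1.000

p₁ = 0.0857, p₀ = 0.0482.
Under exogeneity alone the bounds on PN are max{0,(p₁−p₀)/p₁} ≤ PN ≤ min{1,(1−p₀)/p₁}.
  lower = (p₁ − p₀)/p₁ = 0.0375 / 0.0857 ≈ 0.4376
  upper = min{1, (1 − p₀)/p₁} = 0.9518 / 0.0857 ≈ 11.1062 → capped at 1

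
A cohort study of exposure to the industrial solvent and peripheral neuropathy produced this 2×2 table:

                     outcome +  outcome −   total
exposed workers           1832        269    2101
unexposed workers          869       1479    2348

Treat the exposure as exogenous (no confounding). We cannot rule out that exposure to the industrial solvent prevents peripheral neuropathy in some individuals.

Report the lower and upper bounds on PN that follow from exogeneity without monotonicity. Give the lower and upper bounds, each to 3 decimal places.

0.576 ≤ PN ≤ 0.722

p₁ = P(outcome | exposed) = 1832/2101 = 0.87197
p₀ = P(outcome | unexposed) = 869/2348 = 0.3701
Under exogeneity alone the bounds on PN are max{0,(p₁−p₀)/p₁} ≤ PN ≤ min{1,(1−p₀)/p₁}.
  lower = (p₁ − p₀)/p₁ = 0.50186 / 0.87197 ≈ 0.5756
  upper = min{1, (1 − p₀)/p₁} = 0.6299 / 0.87197 ≈ 0.7224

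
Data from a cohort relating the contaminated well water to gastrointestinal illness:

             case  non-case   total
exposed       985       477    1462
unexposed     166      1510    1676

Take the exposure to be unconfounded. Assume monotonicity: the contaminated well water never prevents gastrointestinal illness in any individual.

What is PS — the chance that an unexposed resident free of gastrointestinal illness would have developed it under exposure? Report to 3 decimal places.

p₁ = P(outcome | exposed) = 985/1462 = 0.67373
p₀ = P(outcome | unexposed) = 166/1676 = 0.099045
Under exogeneity and monotonicity, PS = (p₁ − p₀)/(1 − p₀).
PS = (0.67373 − 0.099045) / 0.90095 ≈ 0.6379

PS ≈ 0.638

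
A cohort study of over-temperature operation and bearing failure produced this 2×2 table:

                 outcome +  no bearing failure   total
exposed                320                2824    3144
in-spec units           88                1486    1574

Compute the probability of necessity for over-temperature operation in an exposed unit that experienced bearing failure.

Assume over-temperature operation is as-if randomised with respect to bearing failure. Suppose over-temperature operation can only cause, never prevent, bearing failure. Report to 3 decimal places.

PN ≈ 0.451

p₁ = P(outcome | exposed) = 320/3144 = 0.10178
p₀ = P(outcome | unexposed) = 88/1574 = 0.055909
Under exogeneity and monotonicity, PN = (p₁ − p₀)/p₁.
PN = (0.10178 − 0.055909) / 0.10178 ≈ 0.4507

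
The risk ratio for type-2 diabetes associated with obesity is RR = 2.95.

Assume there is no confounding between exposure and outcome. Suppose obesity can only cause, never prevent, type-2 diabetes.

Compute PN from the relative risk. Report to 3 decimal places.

PN ≈ 0.661

Under exogeneity and monotonicity, PN = (RR − 1) / RR = 1 − 1/RR.
PN = (2.95 − 1) / 2.95 = 1.95 / 2.95 ≈ 0.6610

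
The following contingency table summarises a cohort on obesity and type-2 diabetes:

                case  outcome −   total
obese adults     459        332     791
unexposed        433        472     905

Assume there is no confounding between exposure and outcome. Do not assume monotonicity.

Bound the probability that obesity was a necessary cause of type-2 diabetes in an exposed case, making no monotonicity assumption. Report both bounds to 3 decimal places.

0.175 ≤ PN ≤ 0.899

p₁ = P(outcome | exposed) = 459/791 = 0.58028
p₀ = P(outcome | unexposed) = 433/905 = 0.47845
Under exogeneity alone the bounds on PN are max{0,(p₁−p₀)/p₁} ≤ PN ≤ min{1,(1−p₀)/p₁}.
  lower = (p₁ − p₀)/p₁ = 0.10183 / 0.58028 ≈ 0.1755
  upper = min{1, (1 − p₀)/p₁} = 0.52155 / 0.58028 ≈ 0.8988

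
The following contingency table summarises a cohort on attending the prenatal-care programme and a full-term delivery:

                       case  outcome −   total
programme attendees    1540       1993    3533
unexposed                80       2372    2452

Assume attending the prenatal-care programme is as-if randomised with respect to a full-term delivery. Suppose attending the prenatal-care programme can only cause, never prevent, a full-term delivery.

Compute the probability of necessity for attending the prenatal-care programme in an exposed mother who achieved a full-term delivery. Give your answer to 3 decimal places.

PN ≈ 0.925

p₁ = P(outcome | exposed) = 1540/3533 = 0.43589
p₀ = P(outcome | unexposed) = 80/2452 = 0.032626
Under exogeneity and monotonicity, PN = (p₁ − p₀) / p₁.
PN = (0.43589 − 0.032626) / 0.43589 = 0.40326 / 0.43589 ≈ 0.9251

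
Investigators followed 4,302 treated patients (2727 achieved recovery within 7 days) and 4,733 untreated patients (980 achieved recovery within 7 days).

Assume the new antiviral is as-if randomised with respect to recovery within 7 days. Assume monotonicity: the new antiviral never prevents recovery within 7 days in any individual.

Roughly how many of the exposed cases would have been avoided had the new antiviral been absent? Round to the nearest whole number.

about 1836 cases

p₁ = P(outcome | exposed) = 2727/4302 = 0.63389
p₀ = P(outcome | unexposed) = 980/4733 = 0.20706
PN = (p₁ − p₀)/p₁ = (0.63389 − 0.20706) / 0.63389 ≈ 0.67336.
Attributable cases ≈ PN × (exposed cases) = 0.67336 × 2727 ≈ 1836.24.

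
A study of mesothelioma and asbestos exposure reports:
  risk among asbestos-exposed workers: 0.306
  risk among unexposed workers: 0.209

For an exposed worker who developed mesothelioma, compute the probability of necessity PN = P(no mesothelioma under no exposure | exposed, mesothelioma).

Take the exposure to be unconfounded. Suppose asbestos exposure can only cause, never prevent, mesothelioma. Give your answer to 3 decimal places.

Let p₁ = 0.306, p₀ = 0.209.
Under exogeneity and monotonicity, PN = (p₁ − p₀) / p₁.
PN = (0.306 − 0.209) / 0.306 = 0.097 / 0.306 ≈ 0.3170

PN ≈ 0.317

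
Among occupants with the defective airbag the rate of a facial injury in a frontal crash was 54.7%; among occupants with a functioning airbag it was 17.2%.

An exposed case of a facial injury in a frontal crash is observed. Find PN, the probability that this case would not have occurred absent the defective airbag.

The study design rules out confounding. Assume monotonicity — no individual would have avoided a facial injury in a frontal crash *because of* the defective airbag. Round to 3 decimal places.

PN ≈ 0.686

p₁ = 0.547, p₀ = 0.172.
Under exogeneity and monotonicity, PN = (p₁ − p₀) / p₁.
PN = (0.547 − 0.172) / 0.547 = 0.375 / 0.547 ≈ 0.6856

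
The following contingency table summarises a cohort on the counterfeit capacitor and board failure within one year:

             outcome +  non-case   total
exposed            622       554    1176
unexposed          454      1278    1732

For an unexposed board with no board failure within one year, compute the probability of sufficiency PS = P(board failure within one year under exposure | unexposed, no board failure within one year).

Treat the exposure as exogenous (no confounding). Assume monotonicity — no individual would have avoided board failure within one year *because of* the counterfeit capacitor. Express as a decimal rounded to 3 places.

PS ≈ 0.362

p₁ = P(outcome | exposed) = 622/1176 = 0.52891
p₀ = P(outcome | unexposed) = 454/1732 = 0.26212
Under exogeneity and monotonicity, PS = (p₁ − p₀)/(1 − p₀).
PS = (0.52891 − 0.26212) / 0.73788 ≈ 0.3616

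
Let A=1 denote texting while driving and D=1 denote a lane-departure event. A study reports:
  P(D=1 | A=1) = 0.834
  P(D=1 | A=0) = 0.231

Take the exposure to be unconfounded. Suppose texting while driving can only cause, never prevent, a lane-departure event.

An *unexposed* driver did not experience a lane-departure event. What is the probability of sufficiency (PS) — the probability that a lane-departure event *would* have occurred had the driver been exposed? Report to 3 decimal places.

PS ≈ 0.784

Let p₁ = 0.834, p₀ = 0.231.
Under exogeneity and monotonicity, PS = (p₁ − p₀) / (1 − p₀).
PS = (0.834 − 0.231) / (1 − 0.231) = 0.603 / 0.769 ≈ 0.7841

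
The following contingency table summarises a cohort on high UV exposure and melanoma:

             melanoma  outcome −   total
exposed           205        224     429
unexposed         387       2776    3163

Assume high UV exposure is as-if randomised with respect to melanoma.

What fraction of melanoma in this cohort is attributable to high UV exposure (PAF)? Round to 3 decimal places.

PAF ≈ 0.258

p₁ = P(outcome | exposed) = 205/429 = 0.47786
p₀ = P(outcome | unexposed) = 387/3163 = 0.12235
Exposure prevalence π = 429/3592 = 0.11943; overall risk P(Y=1) = 0.16481.
Under exogeneity, PAF = [P(Y=1) − p₀]/P(Y=1).
PAF = (0.16481 − 0.12235) / 0.16481 ≈ 0.2576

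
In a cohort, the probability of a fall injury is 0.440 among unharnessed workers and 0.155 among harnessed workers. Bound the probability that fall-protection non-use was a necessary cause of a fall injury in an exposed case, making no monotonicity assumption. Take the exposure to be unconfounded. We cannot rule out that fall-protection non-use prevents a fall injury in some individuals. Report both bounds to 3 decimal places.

Let p₁ = 0.44, p₀ = 0.155.
Under exogeneity alone the bounds on PN are max{0,(p₁−p₀)/p₁} ≤ PN ≤ min{1,(1−p₀)/p₁}.
  lower = (p₁ − p₀)/p₁ = 0.285 / 0.44 ≈ 0.6477
  upper = min{1, (1 − p₀)/p₁} = 0.845 / 0.44 ≈ 1.9205 → capped at 1

0.648 ≤ PN ≤ 1.000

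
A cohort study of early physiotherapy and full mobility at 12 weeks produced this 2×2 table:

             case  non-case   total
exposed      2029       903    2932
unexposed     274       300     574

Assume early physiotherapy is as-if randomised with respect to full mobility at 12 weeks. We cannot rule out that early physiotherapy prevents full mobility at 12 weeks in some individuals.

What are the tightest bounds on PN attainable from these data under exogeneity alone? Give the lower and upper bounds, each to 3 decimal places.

0.310 ≤ PN ≤ 0.755

p₁ = P(outcome | exposed) = 2029/2932 = 0.69202
p₀ = P(outcome | unexposed) = 274/574 = 0.47735
Under exogeneity alone the bounds on PN are max{0,(p₁−p₀)/p₁} ≤ PN ≤ min{1,(1−p₀)/p₁}.
  lower = (p₁ − p₀)/p₁ = 0.21467 / 0.69202 ≈ 0.3102
  upper = min{1, (1 − p₀)/p₁} = 0.52265 / 0.69202 ≈ 0.7553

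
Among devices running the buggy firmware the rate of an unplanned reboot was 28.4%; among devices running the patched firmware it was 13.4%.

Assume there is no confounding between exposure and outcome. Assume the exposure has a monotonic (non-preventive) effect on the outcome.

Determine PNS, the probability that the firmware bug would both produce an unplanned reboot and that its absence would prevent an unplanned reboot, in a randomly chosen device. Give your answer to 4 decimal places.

p₁ = 0.284, p₀ = 0.134.
Under exogeneity and monotonicity, PNS = p₁ − p₀.
PNS = 0.284 − 0.134 = 0.15

PNS ≈ 0.1500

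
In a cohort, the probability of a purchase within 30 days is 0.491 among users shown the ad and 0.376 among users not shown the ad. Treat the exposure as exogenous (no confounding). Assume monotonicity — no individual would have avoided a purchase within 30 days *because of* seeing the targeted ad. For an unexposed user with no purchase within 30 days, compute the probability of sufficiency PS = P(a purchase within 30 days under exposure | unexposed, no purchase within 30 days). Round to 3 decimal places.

Let p₁ = 0.491, p₀ = 0.376.
Under exogeneity and monotonicity, PS = (p₁ − p₀) / (1 − p₀).
PS = (0.491 − 0.376) / (1 − 0.376) = 0.115 / 0.624 ≈ 0.1843

PS ≈ 0.184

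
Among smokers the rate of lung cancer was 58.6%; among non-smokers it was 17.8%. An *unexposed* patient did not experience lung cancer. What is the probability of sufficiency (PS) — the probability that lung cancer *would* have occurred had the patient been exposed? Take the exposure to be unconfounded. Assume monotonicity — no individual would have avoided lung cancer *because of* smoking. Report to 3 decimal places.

p₁ = 0.586, p₀ = 0.178.
Under exogeneity and monotonicity, PS = (p₁ − p₀) / (1 − p₀).
PS = (0.586 − 0.178) / (1 − 0.178) = 0.408 / 0.822 ≈ 0.4964

PS ≈ 0.496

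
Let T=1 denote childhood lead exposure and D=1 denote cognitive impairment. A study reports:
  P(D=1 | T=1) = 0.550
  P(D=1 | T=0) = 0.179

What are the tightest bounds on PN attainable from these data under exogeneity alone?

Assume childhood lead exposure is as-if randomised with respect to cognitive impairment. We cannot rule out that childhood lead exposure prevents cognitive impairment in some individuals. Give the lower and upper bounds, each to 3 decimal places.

0.675 ≤ PN ≤ 1.000

Let p₁ = 0.55, p₀ = 0.179.
Under exogeneity alone the bounds on PN are max{0,(p₁−p₀)/p₁} ≤ PN ≤ min{1,(1−p₀)/p₁}.
  lower = (p₁ − p₀)/p₁ = 0.371 / 0.55 ≈ 0.6745
  upper = min{1, (1 − p₀)/p₁} = 0.821 / 0.55 ≈ 1.4927 → capped at 1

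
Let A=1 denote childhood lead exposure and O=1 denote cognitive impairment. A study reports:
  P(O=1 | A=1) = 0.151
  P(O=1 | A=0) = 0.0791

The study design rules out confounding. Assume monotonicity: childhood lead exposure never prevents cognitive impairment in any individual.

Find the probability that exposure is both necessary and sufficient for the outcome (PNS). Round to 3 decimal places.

PNS ≈ 0.072

Let p₁ = 0.151, p₀ = 0.0791.
Under exogeneity and monotonicity, PNS = p₁ − p₀.
PNS = 0.151 − 0.0791 = 0.0719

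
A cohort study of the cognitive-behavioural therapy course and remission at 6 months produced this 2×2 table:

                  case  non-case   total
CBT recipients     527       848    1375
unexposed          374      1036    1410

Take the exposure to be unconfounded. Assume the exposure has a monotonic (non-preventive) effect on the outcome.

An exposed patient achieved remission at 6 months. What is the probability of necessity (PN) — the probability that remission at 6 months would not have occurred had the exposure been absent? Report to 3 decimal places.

p₁ = P(outcome | exposed) = 527/1375 = 0.38327
p₀ = P(outcome | unexposed) = 374/1410 = 0.26525
Under exogeneity and monotonicity, PN = (p₁ − p₀) / p₁.
PN = (0.38327 − 0.26525) / 0.38327 = 0.11802 / 0.38327 ≈ 0.3079

PN ≈ 0.308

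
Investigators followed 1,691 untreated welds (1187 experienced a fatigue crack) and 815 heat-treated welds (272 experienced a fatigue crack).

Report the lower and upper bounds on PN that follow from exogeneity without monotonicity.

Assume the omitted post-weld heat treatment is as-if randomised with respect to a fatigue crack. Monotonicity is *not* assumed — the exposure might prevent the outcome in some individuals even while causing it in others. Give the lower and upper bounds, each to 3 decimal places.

p₁ = P(outcome | exposed) = 1187/1691 = 0.70195
p₀ = P(outcome | unexposed) = 272/815 = 0.33374
Under exogeneity alone the bounds on PN are max{0,(p₁−p₀)/p₁} ≤ PN ≤ min{1,(1−p₀)/p₁}.
  lower = (p₁ − p₀)/p₁ = 0.36821 / 0.70195 ≈ 0.5246
  upper = min{1, (1 − p₀)/p₁} = 0.66626 / 0.70195 ≈ 0.9492

0.525 ≤ PN ≤ 0.949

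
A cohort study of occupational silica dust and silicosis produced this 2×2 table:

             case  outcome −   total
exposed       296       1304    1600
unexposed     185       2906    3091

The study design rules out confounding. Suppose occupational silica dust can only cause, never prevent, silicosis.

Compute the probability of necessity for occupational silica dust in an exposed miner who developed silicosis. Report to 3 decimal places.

p₁ = P(outcome | exposed) = 296/1600 = 0.185
p₀ = P(outcome | unexposed) = 185/3091 = 0.059851
Under exogeneity and monotonicity, PN = (p₁ − p₀)/p₁.
PN = (0.185 − 0.059851) / 0.185 ≈ 0.6765

PN ≈ 0.676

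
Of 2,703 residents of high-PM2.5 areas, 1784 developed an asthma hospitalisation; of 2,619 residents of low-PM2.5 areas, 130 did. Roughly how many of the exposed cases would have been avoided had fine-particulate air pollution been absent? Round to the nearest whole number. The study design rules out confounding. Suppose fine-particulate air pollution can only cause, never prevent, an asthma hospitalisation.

p₁ = P(outcome | exposed) = 1784/2703 = 0.66001
p₀ = P(outcome | unexposed) = 130/2619 = 0.049637
PN = (p₁ − p₀)/p₁ = (0.66001 − 0.049637) / 0.66001 ≈ 0.92479.
Attributable cases ≈ PN × (exposed cases) = 0.92479 × 1784 ≈ 1649.83.

about 1650 cases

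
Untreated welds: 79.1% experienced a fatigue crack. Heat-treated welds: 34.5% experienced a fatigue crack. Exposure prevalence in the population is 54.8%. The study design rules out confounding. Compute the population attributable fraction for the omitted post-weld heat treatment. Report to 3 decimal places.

PAF ≈ 0.415

p₁ = 0.791, p₀ = 0.345.
Overall risk P(Y=1) = π·p₁ + (1−π)·p₀ = 0.548×0.791 + 0.452×0.345 = 0.58941.
Under exogeneity, PAF = [P(Y=1) − p₀] / P(Y=1).
PAF = (0.58941 − 0.345) / 0.58941 ≈ 0.4147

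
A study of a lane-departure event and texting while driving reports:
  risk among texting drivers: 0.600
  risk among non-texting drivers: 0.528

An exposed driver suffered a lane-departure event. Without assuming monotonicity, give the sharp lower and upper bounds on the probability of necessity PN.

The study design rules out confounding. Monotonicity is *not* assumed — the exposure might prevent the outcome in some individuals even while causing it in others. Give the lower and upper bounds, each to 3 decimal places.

Let p₁ = 0.6, p₀ = 0.528.
Under exogeneity alone the bounds on PN are max{0,(p₁−p₀)/p₁} ≤ PN ≤ min{1,(1−p₀)/p₁}.
  lower = (p₁ − p₀)/p₁ = 0.072 / 0.6 ≈ 0.1200
  upper = min{1, (1 − p₀)/p₁} = 0.472 / 0.6 ≈ 0.7867

0.120 ≤ PN ≤ 0.787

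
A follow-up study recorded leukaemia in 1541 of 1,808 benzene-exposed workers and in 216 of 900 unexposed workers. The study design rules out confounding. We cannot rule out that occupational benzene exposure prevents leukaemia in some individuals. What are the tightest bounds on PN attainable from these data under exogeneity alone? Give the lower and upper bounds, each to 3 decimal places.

p₁ = P(outcome | exposed) = 1541/1808 = 0.85232
p₀ = P(outcome | unexposed) = 216/900 = 0.24
Under exogeneity alone the bounds on PN are max{0,(p₁−p₀)/p₁} ≤ PN ≤ min{1,(1−p₀)/p₁}.
  lower = (p₁ − p₀)/p₁ = 0.61232 / 0.85232 ≈ 0.7184
  upper = min{1, (1 − p₀)/p₁} = 0.76 / 0.85232 ≈ 0.8917

0.718 ≤ PN ≤ 0.892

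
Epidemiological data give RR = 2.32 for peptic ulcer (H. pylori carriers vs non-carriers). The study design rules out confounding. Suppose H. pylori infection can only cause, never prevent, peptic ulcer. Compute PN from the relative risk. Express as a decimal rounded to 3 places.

PN ≈ 0.569

Under exogeneity and monotonicity, PN = (RR − 1) / RR = 1 − 1/RR.
PN = (2.32 − 1) / 2.32 = 1.32 / 2.32 ≈ 0.5690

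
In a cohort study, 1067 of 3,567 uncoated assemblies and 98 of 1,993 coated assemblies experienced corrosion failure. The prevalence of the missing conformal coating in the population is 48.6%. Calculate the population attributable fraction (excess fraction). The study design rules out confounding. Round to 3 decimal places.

p₁ = P(outcome | exposed) = 1067/3567 = 0.29913
p₀ = P(outcome | unexposed) = 98/1993 = 0.049172
Overall risk P(Y=1) = π·p₁ + (1−π)·p₀ = 0.486×0.29913 + 0.514×0.049172 = 0.17065.
Under exogeneity, PAF = [P(Y=1) − p₀] / P(Y=1).
PAF = (0.17065 − 0.049172) / 0.17065 ≈ 0.7119

PAF ≈ 0.712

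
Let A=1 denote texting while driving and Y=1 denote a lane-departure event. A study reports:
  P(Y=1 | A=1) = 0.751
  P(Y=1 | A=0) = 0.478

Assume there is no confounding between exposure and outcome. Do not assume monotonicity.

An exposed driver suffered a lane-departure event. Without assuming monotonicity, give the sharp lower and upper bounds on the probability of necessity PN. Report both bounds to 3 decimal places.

Let p₁ = 0.751, p₀ = 0.478.
Under exogeneity alone the bounds on PN are max{0,(p₁−p₀)/p₁} ≤ PN ≤ min{1,(1−p₀)/p₁}.
  lower = (p₁ − p₀)/p₁ = 0.273 / 0.751 ≈ 0.3635
  upper = min{1, (1 − p₀)/p₁} = 0.522 / 0.751 ≈ 0.6951

0.364 ≤ PN ≤ 0.695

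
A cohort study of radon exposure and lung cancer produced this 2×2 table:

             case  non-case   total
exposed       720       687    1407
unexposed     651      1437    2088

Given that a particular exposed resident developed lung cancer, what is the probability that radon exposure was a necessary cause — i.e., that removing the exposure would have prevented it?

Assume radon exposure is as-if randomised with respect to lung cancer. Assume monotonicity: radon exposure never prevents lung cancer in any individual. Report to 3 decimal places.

PN ≈ 0.391

p₁ = P(outcome | exposed) = 720/1407 = 0.51173
p₀ = P(outcome | unexposed) = 651/2088 = 0.31178
Under exogeneity and monotonicity, PN = (p₁ − p₀) / p₁.
PN = (0.51173 − 0.31178) / 0.51173 = 0.19995 / 0.51173 ≈ 0.3907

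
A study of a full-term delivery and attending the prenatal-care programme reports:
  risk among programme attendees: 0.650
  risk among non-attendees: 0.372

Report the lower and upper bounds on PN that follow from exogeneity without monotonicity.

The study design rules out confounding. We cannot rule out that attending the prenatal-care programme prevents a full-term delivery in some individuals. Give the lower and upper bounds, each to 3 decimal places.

0.428 ≤ PN ≤ 0.966

Let p₁ = 0.65, p₀ = 0.372.
Under exogeneity alone the bounds on PN are max{0,(p₁−p₀)/p₁} ≤ PN ≤ min{1,(1−p₀)/p₁}.
  lower = (p₁ − p₀)/p₁ = 0.278 / 0.65 ≈ 0.4277
  upper = min{1, (1 − p₀)/p₁} = 0.628 / 0.65 ≈ 0.9662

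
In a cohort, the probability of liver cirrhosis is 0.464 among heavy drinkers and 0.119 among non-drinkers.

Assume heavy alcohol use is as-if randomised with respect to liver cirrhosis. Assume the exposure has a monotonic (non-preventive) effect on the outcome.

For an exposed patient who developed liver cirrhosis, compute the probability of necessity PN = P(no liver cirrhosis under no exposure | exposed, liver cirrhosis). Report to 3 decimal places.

Let p₁ = 0.464, p₀ = 0.119.
Under exogeneity and monotonicity, PN = (p₁ − p₀) / p₁.
PN = (0.464 − 0.119) / 0.464 = 0.345 / 0.464 ≈ 0.7435

PN ≈ 0.744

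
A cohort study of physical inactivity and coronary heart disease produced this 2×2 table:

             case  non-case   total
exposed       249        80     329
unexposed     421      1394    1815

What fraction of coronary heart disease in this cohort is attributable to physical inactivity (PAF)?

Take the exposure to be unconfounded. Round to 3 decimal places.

p₁ = P(outcome | exposed) = 249/329 = 0.75684
p₀ = P(outcome | unexposed) = 421/1815 = 0.23196
Exposure prevalence π = 329/2144 = 0.15345; overall risk P(Y=1) = 0.3125.
Under exogeneity, PAF = [P(Y=1) − p₀]/P(Y=1).
PAF = (0.3125 − 0.23196) / 0.3125 ≈ 0.2577

PAF ≈ 0.258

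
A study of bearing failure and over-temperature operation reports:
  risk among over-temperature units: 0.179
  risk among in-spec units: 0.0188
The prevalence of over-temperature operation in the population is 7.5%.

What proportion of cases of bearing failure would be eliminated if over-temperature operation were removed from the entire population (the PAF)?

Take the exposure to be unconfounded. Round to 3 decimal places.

Let p₁ = 0.179, p₀ = 0.0188.
Overall risk P(Y=1) = π·p₁ + (1−π)·p₀ = 0.075×0.179 + 0.925×0.0188 = 0.030815.
Under exogeneity, PAF = [P(Y=1) − p₀] / P(Y=1).
PAF = (0.030815 − 0.0188) / 0.030815 ≈ 0.3899

PAF ≈ 0.390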